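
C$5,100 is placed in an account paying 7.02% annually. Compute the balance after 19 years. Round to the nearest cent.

C$18,509.90

5,100 × (1+0.0702)^19 = 5,100 × 3.629393 = 18,509.9038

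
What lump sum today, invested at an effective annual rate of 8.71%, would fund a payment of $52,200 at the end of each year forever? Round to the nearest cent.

$599,311.14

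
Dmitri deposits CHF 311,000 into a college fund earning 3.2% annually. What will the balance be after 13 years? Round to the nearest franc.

CHF 468,378

311,000 × (1+0.032)^13 = 311,000 × 1.506038 = 468,377.9633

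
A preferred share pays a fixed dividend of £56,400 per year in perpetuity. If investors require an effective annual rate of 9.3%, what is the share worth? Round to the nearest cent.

PV = PMT / i = 56400 / 0.093 = 606,451.6129

£606,451.61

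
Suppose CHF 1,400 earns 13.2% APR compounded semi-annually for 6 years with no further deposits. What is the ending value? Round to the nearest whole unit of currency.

With 2 periods per year: i = 0.066, n = 12.
FV = PV·(1+i)^n = 1,400 × 2.153210 = 3,014.4945

CHF 3,014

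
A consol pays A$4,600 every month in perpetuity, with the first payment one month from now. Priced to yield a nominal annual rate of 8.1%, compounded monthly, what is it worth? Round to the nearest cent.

Periodic rate i = 0.081/12 = 0.00675.
PV = PMT / i = 4600 / 0.00675 = 681,481.4815

A$681,481.48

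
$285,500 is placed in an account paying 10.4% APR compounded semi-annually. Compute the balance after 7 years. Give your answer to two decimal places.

$580,532.41

Periodic rate i = 0.104/2 = 0.052; n = 7 × 2 = 14 periods.
FV = 285,500 × (1 + 0.052)^14 = 580,532.4093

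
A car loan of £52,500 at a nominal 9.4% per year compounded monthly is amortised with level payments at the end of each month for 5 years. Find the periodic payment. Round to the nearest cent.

With 12 periods per year: i = 0.00783333, n = 60.
Annuity-PV factor = 47.725804; PMT = 52500 / 47.725804 = 1,100.0339

£1,100.03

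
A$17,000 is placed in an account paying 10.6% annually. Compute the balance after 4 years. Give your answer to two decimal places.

A$25,437.21

FV = PV·(1+i)^n = 17,000 × 1.496306 = 25,437.2073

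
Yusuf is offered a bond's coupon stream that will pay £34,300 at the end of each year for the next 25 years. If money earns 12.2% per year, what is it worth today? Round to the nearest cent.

Annuity factor a(25|0.122) = 7.735596; PV = 34300 × 7.735596 = 265,330.9506

£265,330.95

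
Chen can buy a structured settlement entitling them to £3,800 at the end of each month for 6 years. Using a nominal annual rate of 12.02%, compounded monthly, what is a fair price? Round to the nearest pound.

£194,268

i = 0.1202/12 = 0.0100167 per month; n = 6·12 = 72.
PV = PMT · [1 − (1+i)^(−n)] / i = 3800 · 51.123190 = 194,268.1234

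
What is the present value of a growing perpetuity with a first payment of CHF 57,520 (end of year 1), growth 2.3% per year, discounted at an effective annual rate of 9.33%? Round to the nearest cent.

PV = PMT / (i − g) = 57520 / (0.0933 − 0.023) = 57520 / 0.070300 = 818,207.6814

CHF 818,207.68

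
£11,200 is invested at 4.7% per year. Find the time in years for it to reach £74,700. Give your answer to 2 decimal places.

41.32 years

n = ln(74700/11200) / ln(1+0.047) = ln(6.66964) / 0.045929 = 41.3153 years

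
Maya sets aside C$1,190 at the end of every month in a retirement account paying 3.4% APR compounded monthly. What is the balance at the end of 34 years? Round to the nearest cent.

C$912,244.15

Periodic rate i = 0.034/12 = 0.00283333; n = 34 × 12 = 408 periods.
Accumulation factor s(408|0.00283333) = 766.591724; FV = 1190 × 766.591724 = 912,244.1518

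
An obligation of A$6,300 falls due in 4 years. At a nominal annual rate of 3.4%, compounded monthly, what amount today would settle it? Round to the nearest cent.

A$5,499.97

Periodic rate i = 0.034/12 = 0.00283333; n = 4 × 12 = 48 periods.
PV = 6,300 / (1 + 0.00283333)^48 = 6,300 / 1.145462 = 5,499.9661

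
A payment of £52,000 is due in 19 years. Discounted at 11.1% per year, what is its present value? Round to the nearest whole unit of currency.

Discount factor = (1+0.111)^(−19) = 0.135342; PV = 52,000 × 0.135342 = 7,037.7887

£7,038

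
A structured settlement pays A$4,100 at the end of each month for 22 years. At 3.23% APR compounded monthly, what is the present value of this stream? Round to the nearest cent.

A$774,072.00

With 12 periods per year: i = 0.00269167, n = 264.
PV = 4100 × [1 − (1+0.00269167)^(−264)] / 0.00269167 = 4100 × 188.798050 = 774,072.0031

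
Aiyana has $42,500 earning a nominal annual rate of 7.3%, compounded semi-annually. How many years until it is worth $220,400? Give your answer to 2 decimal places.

22.96 years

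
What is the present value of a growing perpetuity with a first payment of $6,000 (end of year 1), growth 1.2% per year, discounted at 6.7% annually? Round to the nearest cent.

PV = PMT / (i − g) = 6000 / (0.067 − 0.012) = 6000 / 0.055000 = 109,090.9091

$109,090.91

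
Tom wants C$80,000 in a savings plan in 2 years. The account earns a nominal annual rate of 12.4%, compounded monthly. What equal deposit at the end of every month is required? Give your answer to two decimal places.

C$2,954.17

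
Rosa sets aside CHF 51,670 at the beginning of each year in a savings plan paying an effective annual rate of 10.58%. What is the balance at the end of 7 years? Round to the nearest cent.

FV = 51670 × [(1+0.1058)^7 − 1] / 0.1058 × (1+i) = 51670 × 10.679543 = 551,811.9947
(annuity-due: payments at period start, so ×(1+i).)

CHF 551,811.99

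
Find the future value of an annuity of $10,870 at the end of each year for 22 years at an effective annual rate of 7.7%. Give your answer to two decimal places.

$580,743.22

FV = 10870 × [(1+0.077)^22 − 1] / 0.077 = 10870 × 53.426239 = 580,743.2196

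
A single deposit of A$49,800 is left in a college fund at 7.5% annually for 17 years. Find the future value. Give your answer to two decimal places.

FV = 49,800 × (1 + 0.075)^17 = 170,283.7615

A$170,283.76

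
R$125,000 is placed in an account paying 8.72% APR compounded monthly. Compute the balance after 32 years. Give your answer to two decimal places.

R$2,015,503.12

Periodic rate i = 0.0872/12 = 0.00726667; n = 32 × 12 = 384 periods.
FV = 125,000 × (1 + 0.00726667)^384 = 2,015,503.1249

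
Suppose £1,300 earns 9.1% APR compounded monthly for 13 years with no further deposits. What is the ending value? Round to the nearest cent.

£4,224.50

With 12 periods per year: i = 0.00758333, n = 156.
FV = PV·(1+i)^n = 1,300 × 3.249617 = 4,224.5015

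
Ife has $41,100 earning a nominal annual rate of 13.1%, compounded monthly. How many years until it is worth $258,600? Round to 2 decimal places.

14.12 years

Periodic rate i = 0.131/12 = 0.0109167.
n = ln(258600/41100) / ln(1+0.0109167) = ln(6.29197) / 0.010858 = 169.4011 months
= 169.4011/12 years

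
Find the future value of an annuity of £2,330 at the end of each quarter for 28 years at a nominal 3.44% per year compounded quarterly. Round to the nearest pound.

£436,008

With 4 periods per year: i = 0.0086, n = 112.
Accumulation factor s(112|0.0086) = 187.127861; FV = 2330 × 187.127861 = 436,007.9157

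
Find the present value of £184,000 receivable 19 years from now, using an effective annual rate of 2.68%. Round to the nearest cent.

PV = 184,000 / (1 + 0.0268)^19 = 184,000 / 1.652842 = 111,323.4054

£111,323.41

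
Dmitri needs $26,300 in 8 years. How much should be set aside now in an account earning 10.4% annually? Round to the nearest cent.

$11,917.99

Discount factor = (1+0.104)^(−8) = 0.453156; PV = 26,300 × 0.453156 = 11,917.9940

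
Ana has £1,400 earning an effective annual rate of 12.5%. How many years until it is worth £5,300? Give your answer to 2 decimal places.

11.30 years

n = ln(5300/1400) / ln(1+0.125) = ln(3.78571) / 0.117783 = 11.3024 years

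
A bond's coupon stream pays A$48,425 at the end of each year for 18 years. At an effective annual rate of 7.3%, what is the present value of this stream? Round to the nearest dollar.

A$476,739

PV = 48425 × [1 − (1+0.073)^(−18)] / 0.073 = 48425 × 9.844893 = 476,738.9193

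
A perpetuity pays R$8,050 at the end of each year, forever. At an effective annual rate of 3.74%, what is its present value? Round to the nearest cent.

R$215,240.64

PV = PMT / i = 8050 / 0.0374 = 215,240.6417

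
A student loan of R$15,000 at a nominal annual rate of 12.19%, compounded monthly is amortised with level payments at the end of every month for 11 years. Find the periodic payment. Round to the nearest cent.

i = 0.1219/12 = 0.0101583 per month; n = 11·12 = 132.
Annuity-PV factor = 72.513286; PMT = 15000 / 72.513286 = 206.8586

R$206.86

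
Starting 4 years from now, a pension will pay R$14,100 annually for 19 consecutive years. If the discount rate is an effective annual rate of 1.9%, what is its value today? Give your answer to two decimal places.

R$210,869.44

PV at t=3 (ordinary 19-year annuity): 14100 × a(19|0.019) = 14100 × 15.824030 = 223,118.8175
PV₀ = 223,118.8175 / (1+0.019)^3 = 223,118.8175 / 1.058090 = 210,869.4413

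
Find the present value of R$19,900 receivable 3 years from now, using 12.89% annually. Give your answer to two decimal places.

PV = FV·(1+i)^(−n) = 19,900 × 0.695078 = 13,832.0534

R$13,832.05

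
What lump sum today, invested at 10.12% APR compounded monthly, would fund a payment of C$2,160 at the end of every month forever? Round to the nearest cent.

C$256,126.48

Periodic rate i = 0.1012/12 = 0.00843333.
PV = PMT / i = 2160 / 0.00843333 = 256,126.4822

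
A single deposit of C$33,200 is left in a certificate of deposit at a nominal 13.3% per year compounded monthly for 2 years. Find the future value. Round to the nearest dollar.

C$43,254

With 12 periods per year: i = 0.0110833, n = 24.
FV = PV·(1+i)^n = 33,200 × 1.302827 = 43,253.8650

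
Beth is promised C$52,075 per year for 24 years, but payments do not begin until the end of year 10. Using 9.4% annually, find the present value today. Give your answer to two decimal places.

C$218,228.92

PV at t=9 (ordinary 24-year annuity): 52075 × a(24|0.094) = 52075 × 9.406735 = 489,855.7501
PV₀ = 489,855.7501 / (1+0.094)^9 = 489,855.7501 / 2.244688 = 218,228.9245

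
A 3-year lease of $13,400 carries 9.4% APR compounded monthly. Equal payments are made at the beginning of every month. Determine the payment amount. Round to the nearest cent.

$425.28

With 12 periods per year: i = 0.00783333, n = 36.
Annuity-PV factor × (1+i) = 31.508355; PMT = 13400 / 31.508355 = 425.2840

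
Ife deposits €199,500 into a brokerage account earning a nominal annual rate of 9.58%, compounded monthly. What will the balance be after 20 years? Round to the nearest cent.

€1,345,077.17

With 12 periods per year: i = 0.00798333, n = 240.
199,500 × (1+0.00798333)^240 = 199,500 × 6.742241 = 1,345,077.1693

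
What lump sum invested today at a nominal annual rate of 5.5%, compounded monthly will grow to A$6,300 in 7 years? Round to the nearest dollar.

A$4,291

Periodic rate i = 0.055/12 = 0.00458333; n = 7 × 12 = 84 periods.
PV = 6,300 / (1 + 0.00458333)^84 = 6,300 / 1.468322 = 4,290.6114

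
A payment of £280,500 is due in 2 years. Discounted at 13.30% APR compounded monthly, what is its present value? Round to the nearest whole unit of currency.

£215,301

With 12 periods per year: i = 0.0110833, n = 24.
PV = FV·(1+i)^(−n) = 280,500 × 0.767561 = 215,300.9908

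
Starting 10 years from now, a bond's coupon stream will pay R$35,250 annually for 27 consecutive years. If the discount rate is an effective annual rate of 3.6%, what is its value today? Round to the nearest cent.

R$438,129.92

Value one period before first payment (t=9): 35250 × [1 − (1+0.036)^(−27)] / 0.036 = 35250 × 17.087620 = 602,338.6153
Discount back 9 years: 602,338.6153 × (1+0.036)^(−9) = 602,338.6153 × 0.727381 = 438,129.9153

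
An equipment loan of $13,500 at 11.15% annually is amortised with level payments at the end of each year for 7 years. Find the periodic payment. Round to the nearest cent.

$2,878.80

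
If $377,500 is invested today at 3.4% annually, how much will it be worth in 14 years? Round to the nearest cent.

377,500 × (1+0.034)^14 = 377,500 × 1.596936 = 602,843.3834

$602,843.38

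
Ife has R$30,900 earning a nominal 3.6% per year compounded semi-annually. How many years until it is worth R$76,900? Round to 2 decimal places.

Periodic rate i = 0.036/2 = 0.018.
(1+i)^n = 76900/30900 = 2.48867, so n = ln 2.48867 / ln 1.018 = 51.1073 half-years
= 51.1073/2 years

25.55 years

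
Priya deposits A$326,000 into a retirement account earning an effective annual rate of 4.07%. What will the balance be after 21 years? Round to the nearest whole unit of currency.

A$753,450

326,000 × (1+0.0407)^21 = 326,000 × 2.311195 = 753,449.6680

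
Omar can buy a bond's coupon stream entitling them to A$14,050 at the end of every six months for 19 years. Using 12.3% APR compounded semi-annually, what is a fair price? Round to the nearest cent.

With 2 periods per year: i = 0.0615, n = 38.
Annuity factor a(38|0.0615) = 14.576849; PV = 14050 × 14.576849 = 204,804.7334

A$204,804.73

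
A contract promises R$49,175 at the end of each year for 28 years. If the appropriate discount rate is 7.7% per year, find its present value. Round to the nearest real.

Annuity factor a(28|0.077) = 11.359706; PV = 49175 × 11.359706 = 558,613.5253

R$558,614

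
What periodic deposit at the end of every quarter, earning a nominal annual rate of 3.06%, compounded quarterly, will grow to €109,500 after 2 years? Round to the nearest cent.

With 4 periods per year: i = 0.00765, n = 8.
FV-annuity factor = 8.217509; PMT = 109500 / 8.217509 = 13,325.2063

€13,325.21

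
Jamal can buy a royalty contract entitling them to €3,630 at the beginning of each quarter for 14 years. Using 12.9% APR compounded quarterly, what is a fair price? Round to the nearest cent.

€96,545.14

Periodic rate i = 0.129/4 = 0.03225; n = 14 × 4 = 56 periods.
PV = 3630 × [1 − (1+0.03225)^(−56)] / 0.03225 × (1+i) = 3630 × 26.596456 = 96,545.1371
(Beginning-of-period payments → annuity-due factor ×(1+i).)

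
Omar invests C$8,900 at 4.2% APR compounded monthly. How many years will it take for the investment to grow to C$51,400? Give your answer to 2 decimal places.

Periodic rate i = 0.042/12 = 0.0035.
n = ln(51400/8900) / ln(1+0.0035) = ln(5.77528) / 0.003494 = 501.9011 months
= 501.9011/12 years

41.83 years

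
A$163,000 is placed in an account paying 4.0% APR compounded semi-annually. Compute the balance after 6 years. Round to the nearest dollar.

Periodic rate i = 0.04/2 = 0.02; n = 6 × 2 = 12 periods.
FV = 163,000 × (1 + 0.02)^12 = 206,723.4125

A$206,723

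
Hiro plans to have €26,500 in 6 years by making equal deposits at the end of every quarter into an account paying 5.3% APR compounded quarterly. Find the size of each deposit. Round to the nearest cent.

€945.13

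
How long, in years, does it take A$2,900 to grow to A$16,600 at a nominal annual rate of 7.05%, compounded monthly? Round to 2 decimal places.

Periodic rate i = 0.0705/12 = 0.005875.
n = ln(16600/2900) / ln(1+0.005875) = ln(5.72414) / 0.005858 = 297.8403 months
= 297.8403/12 years

24.82 years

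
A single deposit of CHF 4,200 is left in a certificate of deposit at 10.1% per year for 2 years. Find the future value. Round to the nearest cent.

CHF 5,091.24

FV = 4,200 × (1 + 0.101)^2 = 5,091.2442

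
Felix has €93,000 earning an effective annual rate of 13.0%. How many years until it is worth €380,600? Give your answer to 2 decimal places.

(1+i)^n = 380600/93000 = 4.09247, so n = ln 4.09247 / ln 1.13 = 11.5298 years

11.53 years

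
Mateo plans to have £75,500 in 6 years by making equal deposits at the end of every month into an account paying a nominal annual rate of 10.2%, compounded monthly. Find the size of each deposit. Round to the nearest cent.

£764.58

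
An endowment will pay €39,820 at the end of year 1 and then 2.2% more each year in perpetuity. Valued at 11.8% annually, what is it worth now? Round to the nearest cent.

PV = PMT / (i − g) = 39820 / (0.118 − 0.022) = 39820 / 0.096000 = 414,791.6667

€414,791.67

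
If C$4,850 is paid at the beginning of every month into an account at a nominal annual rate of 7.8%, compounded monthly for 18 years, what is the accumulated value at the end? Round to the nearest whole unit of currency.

C$2,292,813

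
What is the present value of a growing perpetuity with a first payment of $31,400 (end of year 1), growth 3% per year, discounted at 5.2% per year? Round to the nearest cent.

$1,427,272.73

PV = D₁/(r − g) = 31400/(0.052 − 0.03) = 1,427,272.7273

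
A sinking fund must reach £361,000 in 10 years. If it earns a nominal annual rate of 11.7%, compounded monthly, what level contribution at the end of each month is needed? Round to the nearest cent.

i = 0.117/12 = 0.00975 per month; n = 10·12 = 120.
PMT = 361000 / ( [(1+0.00975)^120 − 1] / 0.00975 ) = 361000 / 226.029274 = 1,597.1383

£1,597.14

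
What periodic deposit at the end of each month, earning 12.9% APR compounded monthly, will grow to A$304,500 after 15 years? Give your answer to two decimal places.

A$559.27

Periodic rate i = 0.129/12 = 0.01075; n = 15 × 12 = 180 periods.
FV-annuity factor = 544.456704; PMT = 304500 / 544.456704 = 559.2731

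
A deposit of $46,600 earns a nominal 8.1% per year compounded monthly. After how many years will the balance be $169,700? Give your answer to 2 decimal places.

Periodic rate i = 0.081/12 = 0.00675.
(1+i)^n = 169700/46600 = 3.64163, so n = ln 3.64163 / ln 1.00675 = 192.1168 months
= 192.1168/12 years

16.01 years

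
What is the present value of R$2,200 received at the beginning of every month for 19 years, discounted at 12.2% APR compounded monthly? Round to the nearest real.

With 12 periods per year: i = 0.0101667, n = 228.
PV = PMT · [1 − (1+i)^(−n)] / i × (1+i) = 2200 · 89.461395 = 196,815.0681
Payments are at the start of each period, so multiply by (1+i).

R$196,815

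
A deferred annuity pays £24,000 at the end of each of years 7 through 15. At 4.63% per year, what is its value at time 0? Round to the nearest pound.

£132,189

Value one period before first payment (t=6): 24000 × [1 − (1+0.0463)^(−9)] / 0.0463 = 24000 × 7.226412 = 173,433.8888
PV₀ = 173,433.8888 / (1+0.0463)^6 = 173,433.8888 / 1.312011 = 132,189.3936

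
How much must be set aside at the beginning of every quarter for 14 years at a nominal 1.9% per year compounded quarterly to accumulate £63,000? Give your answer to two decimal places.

With 4 periods per year: i = 0.00475, n = 56.
FV-annuity factor × (1+i) = 64.285735; PMT = 63000 / 64.285735 = 979.9997

£980.00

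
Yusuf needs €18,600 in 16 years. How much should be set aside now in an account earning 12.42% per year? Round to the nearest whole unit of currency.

PV = FV·(1+i)^(−n) = 18,600 × 0.153639 = 2,857.6935

€2,858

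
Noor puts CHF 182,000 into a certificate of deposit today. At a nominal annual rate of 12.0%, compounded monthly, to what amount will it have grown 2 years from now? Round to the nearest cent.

With 12 periods per year: i = 0.01, n = 24.
FV = PV·(1+i)^n = 182,000 × 1.269735 = 231,091.7060

CHF 231,091.71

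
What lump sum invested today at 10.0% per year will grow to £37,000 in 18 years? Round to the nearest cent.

£6,654.78

Discount factor = (1+0.1)^(−18) = 0.179859; PV = 37,000 × 0.179859 = 6,654.7752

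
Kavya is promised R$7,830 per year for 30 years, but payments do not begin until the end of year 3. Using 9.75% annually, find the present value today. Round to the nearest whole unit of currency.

R$62,582

PV at t=2 (ordinary 30-year annuity): 7830 × a(30|0.0975) = 7830 × 9.627108 = 75,380.2531
PV₀ = 75,380.2531 / (1+0.0975)^2 = 75,380.2531 / 1.204506 = 62,581.8696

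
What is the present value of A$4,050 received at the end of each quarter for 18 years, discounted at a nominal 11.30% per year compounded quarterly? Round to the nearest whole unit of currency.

Periodic rate i = 0.113/4 = 0.02825; n = 18 × 4 = 72 periods.
PV = PMT · [1 − (1+i)^(−n)] / i = 4050 · 30.635304 = 124,072.9813

A$124,073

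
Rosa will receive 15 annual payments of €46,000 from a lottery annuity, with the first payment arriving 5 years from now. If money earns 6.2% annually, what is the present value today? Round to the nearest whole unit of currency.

PV at t=4 (ordinary 15-year annuity): 46000 × a(15|0.062) = 46000 × 9.586580 = 440,982.6820
PV₀ = 440,982.6820 / (1+0.062)^4 = 440,982.6820 / 1.272032 = 346,675.7529

€346,676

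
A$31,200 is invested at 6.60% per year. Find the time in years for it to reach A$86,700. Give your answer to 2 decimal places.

(1+i)^n = 86700/31200 = 2.77885, so n = ln 2.77885 / ln 1.066 = 15.9910 years

15.99 years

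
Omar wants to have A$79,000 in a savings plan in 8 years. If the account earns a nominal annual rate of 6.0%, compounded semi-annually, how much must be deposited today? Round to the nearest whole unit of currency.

i = 0.06/2 = 0.03 per half-year; n = 8·2 = 16.
PV = 79,000 / (1 + 0.03)^16 = 79,000 / 1.604706 = 49,230.1882

A$49,230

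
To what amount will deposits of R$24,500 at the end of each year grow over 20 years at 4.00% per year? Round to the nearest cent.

Accumulation factor s(20|0.04) = 29.778079; FV = 24500 × 29.778079 = 729,562.9251

R$729,562.93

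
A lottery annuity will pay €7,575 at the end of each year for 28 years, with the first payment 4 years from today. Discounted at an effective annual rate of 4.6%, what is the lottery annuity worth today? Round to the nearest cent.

€103,044.37

PV at t=3 (ordinary 28-year annuity): 7575 × a(28|0.046) = 7575 × 15.568138 = 117,928.6467
Discount back 3 years: 117,928.6467 × (1+0.046)^(−3) = 117,928.6467 × 0.873786 = 103,044.3683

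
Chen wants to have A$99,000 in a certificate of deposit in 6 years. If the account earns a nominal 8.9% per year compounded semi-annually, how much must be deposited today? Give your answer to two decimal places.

A$58,712.94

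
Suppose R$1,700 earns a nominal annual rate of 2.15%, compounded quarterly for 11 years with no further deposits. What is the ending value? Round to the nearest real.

Periodic rate i = 0.0215/4 = 0.005375; n = 11 × 4 = 44 periods.
FV = PV·(1+i)^n = 1,700 × 1.266006 = 2,152.2094

R$2,152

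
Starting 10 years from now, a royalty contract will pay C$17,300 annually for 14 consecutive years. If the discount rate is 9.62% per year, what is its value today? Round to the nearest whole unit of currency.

C$56,932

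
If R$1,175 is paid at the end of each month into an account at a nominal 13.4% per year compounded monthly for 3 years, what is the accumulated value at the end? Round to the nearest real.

i = 0.134/12 = 0.0111667 per month; n = 3·12 = 36.
FV = 1175 × [(1+0.0111667)^36 − 1] / 0.0111667 = 1175 × 44.013556 = 51,715.9279

R$51,716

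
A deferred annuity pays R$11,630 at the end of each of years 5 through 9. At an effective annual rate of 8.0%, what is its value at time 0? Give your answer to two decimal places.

R$34,131.27

PV at t=4 (ordinary 5-year annuity): 11630 × a(5|0.08) = 11630 × 3.992710 = 46,435.2177
Discount back 4 years: 46,435.2177 × (1+0.08)^(−4) = 46,435.2177 × 0.735030 = 34,131.2713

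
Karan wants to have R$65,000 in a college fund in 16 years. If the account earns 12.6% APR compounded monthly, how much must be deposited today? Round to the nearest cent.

i = 0.126/12 = 0.0105 per month; n = 16·12 = 192.
Discount factor = (1+0.0105)^(−192) = 0.134594; PV = 65,000 × 0.134594 = 8,748.6356

R$8,748.64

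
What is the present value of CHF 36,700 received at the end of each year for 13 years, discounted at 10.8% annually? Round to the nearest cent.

PV = 36700 × [1 − (1+0.108)^(−13)] / 0.108 = 36700 × 6.818307 = 250,231.8516

CHF 250,231.85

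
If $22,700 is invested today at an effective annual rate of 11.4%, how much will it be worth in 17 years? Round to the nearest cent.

$142,257.15

FV = PV·(1+i)^n = 22,700 × 6.266835 = 142,257.1492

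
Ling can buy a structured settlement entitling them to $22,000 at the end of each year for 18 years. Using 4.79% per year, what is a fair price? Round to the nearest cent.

PV = PMT · [1 − (1+i)^(−n)] / i = 22000 · 11.883769 = 261,442.9275

$261,442.93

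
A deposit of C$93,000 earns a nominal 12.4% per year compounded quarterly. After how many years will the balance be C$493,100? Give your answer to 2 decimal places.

Periodic rate i = 0.124/4 = 0.031.
n = ln(493100/93000) / ln(1+0.031) = ln(5.30215) / 0.030529 = 54.6399 quarters
= 54.6399/4 years

13.66 years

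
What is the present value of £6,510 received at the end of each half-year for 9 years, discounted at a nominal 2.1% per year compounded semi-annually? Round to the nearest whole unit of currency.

£106,266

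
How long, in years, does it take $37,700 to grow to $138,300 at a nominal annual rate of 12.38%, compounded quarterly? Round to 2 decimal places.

10.66 years

Periodic rate i = 0.1238/4 = 0.03095.
(1+i)^n = 138300/37700 = 3.66844, so n = ln 3.66844 / ln 1.03095 = 42.6422 quarters
= 42.6422/4 years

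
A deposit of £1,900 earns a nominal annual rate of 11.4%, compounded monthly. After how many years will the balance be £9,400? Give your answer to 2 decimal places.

14.09 years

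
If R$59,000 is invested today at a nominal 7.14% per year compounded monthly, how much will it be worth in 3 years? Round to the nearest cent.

With 12 periods per year: i = 0.00595, n = 36.
FV = 59,000 × (1 + 0.00595)^36 = 73,046.9741

R$73,046.97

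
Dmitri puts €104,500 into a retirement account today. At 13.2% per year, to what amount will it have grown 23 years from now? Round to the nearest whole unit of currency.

FV = PV·(1+i)^n = 104,500 × 17.316807 = 1,809,606.3354

€1,809,606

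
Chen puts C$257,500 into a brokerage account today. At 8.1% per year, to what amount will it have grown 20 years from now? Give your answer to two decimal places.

C$1,222,618.92

257,500 × (1+0.081)^20 = 257,500 × 4.748035 = 1,222,618.9207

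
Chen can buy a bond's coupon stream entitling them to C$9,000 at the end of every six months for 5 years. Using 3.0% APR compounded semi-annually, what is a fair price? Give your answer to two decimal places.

Periodic rate i = 0.03/2 = 0.015; n = 5 × 2 = 10 periods.
Annuity factor a(10|0.015) = 9.222185; PV = 9000 × 9.222185 = 82,999.6610

C$82,999.66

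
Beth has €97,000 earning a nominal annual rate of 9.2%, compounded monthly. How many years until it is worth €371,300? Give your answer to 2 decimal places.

14.65 years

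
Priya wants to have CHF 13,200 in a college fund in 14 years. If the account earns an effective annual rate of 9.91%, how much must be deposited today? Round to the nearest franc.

PV = 13,200 / (1 + 0.0991)^14 = 13,200 / 3.754230 = 3,516.0336

CHF 3,516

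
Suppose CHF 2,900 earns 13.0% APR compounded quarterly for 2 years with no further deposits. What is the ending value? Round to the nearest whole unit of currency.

Periodic rate i = 0.13/4 = 0.0325; n = 2 × 4 = 8 periods.
FV = 2,900 × (1 + 0.0325)^8 = 3,745.5749

CHF 3,746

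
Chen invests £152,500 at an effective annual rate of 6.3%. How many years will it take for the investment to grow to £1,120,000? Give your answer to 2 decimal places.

32.64 years

(1+i)^n = 1.12e+06/152500 = 7.34426, so n = ln 7.34426 / ln 1.063 = 32.6363 years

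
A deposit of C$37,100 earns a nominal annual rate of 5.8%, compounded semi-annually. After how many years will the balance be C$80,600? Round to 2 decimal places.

13.57 years

Periodic rate i = 0.058/2 = 0.029.
(1+i)^n = 80600/37100 = 2.17251, so n = ln 2.17251 / ln 1.029 = 27.1406 half-years
= 27.1406/2 years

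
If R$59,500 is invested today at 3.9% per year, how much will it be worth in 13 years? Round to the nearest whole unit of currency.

R$97,841

FV = 59,500 × (1 + 0.039)^13 = 97,840.5947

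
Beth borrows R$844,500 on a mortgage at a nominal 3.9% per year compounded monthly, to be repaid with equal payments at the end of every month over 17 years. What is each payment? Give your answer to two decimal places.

R$5,669.04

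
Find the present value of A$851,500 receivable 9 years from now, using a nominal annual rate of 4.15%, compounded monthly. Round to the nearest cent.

With 12 periods per year: i = 0.00345833, n = 108.
PV = 851,500 / (1 + 0.00345833)^108 = 851,500 / 1.451875 = 586,483.1035

A$586,483.10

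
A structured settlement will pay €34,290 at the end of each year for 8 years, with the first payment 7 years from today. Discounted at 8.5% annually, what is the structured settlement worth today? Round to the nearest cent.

Value one period before first payment (t=6): 34290 × [1 − (1+0.085)^(−8)] / 0.085 = 34290 × 5.639183 = 193,367.5840
Discount back 6 years: 193,367.5840 × (1+0.085)^(−6) = 193,367.5840 × 0.612945 = 118,523.7113

€118,523.71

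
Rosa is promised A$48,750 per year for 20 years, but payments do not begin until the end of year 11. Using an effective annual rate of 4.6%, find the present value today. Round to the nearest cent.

A$400,969.30

PV at t=10 (ordinary 20-year annuity): 48750 × a(20|0.046) = 48750 × 12.895950 = 628,677.5711
Discount back 10 years: 628,677.5711 × (1+0.046)^(−10) = 628,677.5711 × 0.637798 = 400,969.2990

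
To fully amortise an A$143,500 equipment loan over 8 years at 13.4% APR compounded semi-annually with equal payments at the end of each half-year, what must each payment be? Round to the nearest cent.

Periodic rate i = 0.134/2 = 0.067; n = 8 × 2 = 16 periods.
Annuity-PV factor = 9.637336; PMT = 143500 / 9.637336 = 14,890.0068

A$14,890.01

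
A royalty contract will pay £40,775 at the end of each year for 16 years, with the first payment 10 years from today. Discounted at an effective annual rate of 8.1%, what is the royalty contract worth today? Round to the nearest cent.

PV at t=9 (ordinary 16-year annuity): 40775 × a(16|0.081) = 40775 × 8.795062 = 358,618.6370
Discount back 9 years: 358,618.6370 × (1+0.081)^(−9) = 358,618.6370 × 0.496099 = 177,910.5122

£177,910.51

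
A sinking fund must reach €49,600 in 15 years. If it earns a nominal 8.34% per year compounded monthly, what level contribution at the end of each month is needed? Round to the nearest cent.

€139.07

Periodic rate i = 0.0834/12 = 0.00695; n = 15 × 12 = 180 periods.
PMT = 49600 / ( [(1+0.00695)^180 − 1] / 0.00695 ) = 49600 / 356.654566 = 139.0701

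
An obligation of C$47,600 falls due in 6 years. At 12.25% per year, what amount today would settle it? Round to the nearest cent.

C$23,795.17

PV = 47,600 / (1 + 0.1225)^6 = 47,600 / 2.000406 = 23,795.1723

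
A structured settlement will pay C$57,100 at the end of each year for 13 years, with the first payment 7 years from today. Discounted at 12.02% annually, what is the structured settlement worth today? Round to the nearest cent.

C$185,444.41

PV at t=6 (ordinary 13-year annuity): 57100 × a(13|0.1202) = 57100 × 6.417281 = 366,426.7360
PV₀ = 366,426.7360 / (1+0.1202)^6 = 366,426.7360 / 1.975938 = 185,444.4089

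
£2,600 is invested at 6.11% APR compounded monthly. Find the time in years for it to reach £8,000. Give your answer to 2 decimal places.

18.44 years

Periodic rate i = 0.0611/12 = 0.00509167.
n = ln(8000/2600) / ln(1+0.00509167) = ln(3.07692) / 0.005079 = 221.3006 months
= 221.3006/12 years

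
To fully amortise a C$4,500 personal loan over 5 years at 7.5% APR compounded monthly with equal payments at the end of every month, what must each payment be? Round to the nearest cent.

C$90.17

i = 0.075/12 = 0.00625 per month; n = 5·12 = 60.
Annuity-PV factor = 49.905308; PMT = 4500 / 49.905308 = 90.1708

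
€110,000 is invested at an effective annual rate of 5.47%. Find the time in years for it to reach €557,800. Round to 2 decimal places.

(1+i)^n = 557800/110000 = 5.07091, so n = ln 5.07091 / ln 1.0547 = 30.4850 years

30.48 years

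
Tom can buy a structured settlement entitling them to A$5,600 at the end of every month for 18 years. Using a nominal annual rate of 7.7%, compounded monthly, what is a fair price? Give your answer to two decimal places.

A$653,512.72

i = 0.077/12 = 0.00641667 per month; n = 18·12 = 216.
PV = PMT · [1 − (1+i)^(−n)] / i = 5600 · 116.698701 = 653,512.7243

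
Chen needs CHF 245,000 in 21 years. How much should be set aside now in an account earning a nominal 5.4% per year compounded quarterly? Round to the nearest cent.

With 4 periods per year: i = 0.0135, n = 84.
PV = FV·(1+i)^(−n) = 245,000 × 0.324194 = 79,427.4884

CHF 79,427.49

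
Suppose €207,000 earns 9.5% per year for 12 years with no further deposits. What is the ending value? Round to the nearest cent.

207,000 × (1+0.095)^12 = 207,000 × 2.971457 = 615,091.5709

€615,091.57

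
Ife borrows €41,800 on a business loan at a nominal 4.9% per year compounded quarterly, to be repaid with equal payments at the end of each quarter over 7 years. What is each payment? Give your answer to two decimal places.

€1,772.53

With 4 periods per year: i = 0.01225, n = 28.
PMT = 41800 / ( [1 − (1+0.01225)^(−28)] / 0.01225 ) = 41800 / 23.582159 = 1,772.5264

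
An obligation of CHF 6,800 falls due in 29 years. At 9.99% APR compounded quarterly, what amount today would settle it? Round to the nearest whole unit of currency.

i = 0.0999/4 = 0.024975 per quarter; n = 29·4 = 116.
PV = 6,800 / (1 + 0.024975)^116 = 6,800 / 17.487979 = 388.8385

CHF 389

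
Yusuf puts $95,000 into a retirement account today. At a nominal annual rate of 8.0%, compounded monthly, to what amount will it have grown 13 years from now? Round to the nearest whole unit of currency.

With 12 periods per year: i = 0.00666667, n = 156.
FV = 95,000 × (1 + 0.00666667)^156 = 267,849.5804

$267,850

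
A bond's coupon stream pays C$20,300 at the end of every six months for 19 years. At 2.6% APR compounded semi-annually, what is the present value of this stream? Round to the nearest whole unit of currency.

C$605,680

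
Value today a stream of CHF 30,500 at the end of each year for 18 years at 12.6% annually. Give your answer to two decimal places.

CHF 213,471.90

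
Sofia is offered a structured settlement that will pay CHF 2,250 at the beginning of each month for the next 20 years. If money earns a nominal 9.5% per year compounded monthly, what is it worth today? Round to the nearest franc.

CHF 243,293

With 12 periods per year: i = 0.00791667, n = 240.
PV = 2250 × [1 − (1+0.00791667)^(−240)] / 0.00791667 × (1+i) = 2250 × 108.130345 = 243,293.2756
Payments are at the start of each period, so multiply by (1+i).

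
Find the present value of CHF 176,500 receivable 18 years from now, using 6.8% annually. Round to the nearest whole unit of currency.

CHF 54,009

Discount factor = (1+0.068)^(−18) = 0.305997; PV = 176,500 × 0.305997 = 54,008.5057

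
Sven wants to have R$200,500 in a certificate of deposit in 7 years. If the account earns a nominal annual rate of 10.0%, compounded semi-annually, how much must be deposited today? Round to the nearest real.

Periodic rate i = 0.1/2 = 0.05; n = 7 × 2 = 14 periods.
PV = 200,500 / (1 + 0.05)^14 = 200,500 / 1.979932 = 101,266.1246

R$101,266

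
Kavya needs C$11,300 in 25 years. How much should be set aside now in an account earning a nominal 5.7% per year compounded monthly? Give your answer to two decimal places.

C$2,726.93

With 12 periods per year: i = 0.00475, n = 300.
Discount factor = (1+0.00475)^(−300) = 0.241321; PV = 11,300 × 0.241321 = 2,726.9300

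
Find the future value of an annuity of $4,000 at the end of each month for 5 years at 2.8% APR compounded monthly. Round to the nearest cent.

i = 0.028/12 = 0.00233333 per month; n = 5·12 = 60.
Accumulation factor s(60|0.00233333) = 64.322669; FV = 4000 × 64.322669 = 257,290.6763

$257,290.68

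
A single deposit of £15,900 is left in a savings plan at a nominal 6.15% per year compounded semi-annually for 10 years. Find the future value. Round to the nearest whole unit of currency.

i = 0.0615/2 = 0.03075 per half-year; n = 10·2 = 20.
FV = 15,900 × (1 + 0.03075)^20 = 29,138.2855

£29,138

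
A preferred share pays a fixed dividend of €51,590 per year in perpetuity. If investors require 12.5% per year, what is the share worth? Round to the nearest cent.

€412,720.00

PV = C/r = 51590/0.125 = 412,720.0000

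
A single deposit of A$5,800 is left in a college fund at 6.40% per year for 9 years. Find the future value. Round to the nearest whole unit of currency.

FV = PV·(1+i)^n = 5,800 × 1.747731 = 10,136.8413

A$10,137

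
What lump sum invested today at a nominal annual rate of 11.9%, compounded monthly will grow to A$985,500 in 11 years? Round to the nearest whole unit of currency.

With 12 periods per year: i = 0.00991667, n = 132.
PV = 985,500 / (1 + 0.00991667)^132 = 985,500 / 3.678673 = 267,895.5036

A$267,896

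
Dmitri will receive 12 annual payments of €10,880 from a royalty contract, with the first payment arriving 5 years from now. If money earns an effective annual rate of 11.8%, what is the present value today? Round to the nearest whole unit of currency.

Value one period before first payment (t=4): 10880 × [1 − (1+0.118)^(−12)] / 0.118 = 10880 × 6.252206 = 68,024.0051
Discount back 4 years: 68,024.0051 × (1+0.118)^(−4) = 68,024.0051 × 0.640078 = 43,540.6577

€43,541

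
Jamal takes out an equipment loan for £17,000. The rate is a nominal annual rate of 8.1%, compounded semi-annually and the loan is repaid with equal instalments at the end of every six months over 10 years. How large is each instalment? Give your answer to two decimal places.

i = 0.081/2 = 0.0405 per half-year; n = 10·2 = 20.
Annuity-PV factor = 13.530353; PMT = 17000 / 13.530353 = 1,256.4343

£1,256.43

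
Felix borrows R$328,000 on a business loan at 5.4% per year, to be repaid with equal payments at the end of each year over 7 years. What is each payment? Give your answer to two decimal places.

Annuity-PV factor = 5.703420; PMT = 328000 / 5.703420 = 57,509.3584

R$57,509.36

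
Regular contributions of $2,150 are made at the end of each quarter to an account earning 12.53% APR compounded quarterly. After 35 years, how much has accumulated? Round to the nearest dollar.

Periodic rate i = 0.1253/4 = 0.031325; n = 35 × 4 = 140 periods.
FV = PMT · [(1+i)^n − 1] / i = 2150 · 2364.068183 = 5,082,746.5931

$5,082,747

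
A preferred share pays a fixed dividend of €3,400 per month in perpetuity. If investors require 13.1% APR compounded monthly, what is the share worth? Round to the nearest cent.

Periodic rate i = 0.131/12 = 0.0109167.
PV = PMT / i = 3400 / 0.0109167 = 311,450.3817

€311,450.38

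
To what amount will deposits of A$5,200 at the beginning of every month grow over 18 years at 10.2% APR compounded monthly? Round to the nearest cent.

A$3,222,363.78

Periodic rate i = 0.102/12 = 0.0085; n = 18 × 12 = 216 periods.
FV = 5200 × [(1+0.0085)^216 − 1] / 0.0085 × (1+i) = 5200 × 619.685342 = 3,222,363.7788
(Beginning-of-period payments → annuity-due factor ×(1+i).)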